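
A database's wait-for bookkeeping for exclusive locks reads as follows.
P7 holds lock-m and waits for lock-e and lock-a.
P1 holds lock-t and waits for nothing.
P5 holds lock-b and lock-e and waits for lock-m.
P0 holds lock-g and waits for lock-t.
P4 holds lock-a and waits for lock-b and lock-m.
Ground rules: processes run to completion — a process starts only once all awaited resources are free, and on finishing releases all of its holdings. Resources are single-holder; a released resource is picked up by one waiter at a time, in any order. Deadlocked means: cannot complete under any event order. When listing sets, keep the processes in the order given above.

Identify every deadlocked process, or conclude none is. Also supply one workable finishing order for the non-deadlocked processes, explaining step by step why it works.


The deadlocked set is P7, P5 and P4.
Key observation: the cycle P7 -> P5 -> P7 can never break — each member waits on the next; P4 is caught in further circular waits.
The rest can finish in the order P1, P0.
Verifying each step:
  P1: no waits; runs immediately, freeing lock-t
  run P0 (all its waits — lock-t — are resolved); releases lock-g


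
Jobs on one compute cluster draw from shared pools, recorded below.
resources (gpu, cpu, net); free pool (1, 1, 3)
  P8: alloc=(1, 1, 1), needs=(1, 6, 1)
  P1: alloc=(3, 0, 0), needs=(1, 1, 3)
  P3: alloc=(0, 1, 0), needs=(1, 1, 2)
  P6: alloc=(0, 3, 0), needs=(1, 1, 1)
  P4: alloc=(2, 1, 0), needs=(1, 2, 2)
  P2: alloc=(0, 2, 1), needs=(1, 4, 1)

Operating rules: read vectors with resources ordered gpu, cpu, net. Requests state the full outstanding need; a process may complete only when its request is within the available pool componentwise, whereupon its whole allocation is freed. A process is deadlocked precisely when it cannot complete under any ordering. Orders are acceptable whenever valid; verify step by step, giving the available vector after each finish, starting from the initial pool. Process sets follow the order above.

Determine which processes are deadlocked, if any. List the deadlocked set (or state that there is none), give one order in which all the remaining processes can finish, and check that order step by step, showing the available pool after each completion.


No process is deadlocked.
Key observation: P6 fits the free pool immediately, and its release cascades until everyone finishes.
The rest can finish in the order P6, P4, P2, P1, P3, P8. Step-by-step check:
  pool = (1, 1, 3)
  P6 needs (1, 1, 1) <= (1, 1, 3) -> finishes; pool += (0, 3, 0) = (1, 4, 3)
  P4 needs (1, 2, 2) <= (1, 4, 3) -> finishes; pool += (2, 1, 0) = (3, 5, 3)
  P2 needs (1, 4, 1) <= (3, 5, 3) -> finishes; pool += (0, 2, 1) = (3, 7, 4)
  P1 needs (1, 1, 3) <= (3, 7, 4) -> finishes; pool += (3, 0, 0) = (6, 7, 4)
  P3 needs (1, 1, 2) <= (6, 7, 4) -> finishes; pool += (0, 1, 0) = (6, 8, 4)
  P8 needs (1, 6, 1) <= (6, 8, 4) -> finishes; pool += (1, 1, 1) = (7, 9, 5)


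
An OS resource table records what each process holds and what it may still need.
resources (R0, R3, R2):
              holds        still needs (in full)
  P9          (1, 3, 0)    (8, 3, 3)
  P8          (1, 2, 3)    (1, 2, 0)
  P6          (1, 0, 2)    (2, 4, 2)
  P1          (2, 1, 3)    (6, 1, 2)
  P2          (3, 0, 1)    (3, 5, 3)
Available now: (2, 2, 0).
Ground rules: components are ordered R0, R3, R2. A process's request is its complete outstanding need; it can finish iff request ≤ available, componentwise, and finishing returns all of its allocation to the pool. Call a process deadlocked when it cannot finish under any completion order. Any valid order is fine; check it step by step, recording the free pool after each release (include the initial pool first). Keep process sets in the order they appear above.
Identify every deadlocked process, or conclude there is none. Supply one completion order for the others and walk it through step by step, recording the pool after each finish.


The deadlocked set is P9, P1 and P2.
Key observation: after P8, P6 the pool peaks at (4, 4, 5), and each blocked process is short somewhere: P9 on R0; P1 on R0; P2 on R3.
One completion order for the rest: P8, P6. Verifying each step:
  pool = (2, 2, 0)
  P8: need (1, 2, 0) fits (2, 2, 0); releases (1, 2, 3), pool now (3, 4, 3)
  P6: need (2, 4, 2) fits (3, 4, 3); releases (1, 0, 2), pool now (4, 4, 5)
The blocked processes can never fit:
  blocked: P9 wants (8, 3, 3), pool (4, 4, 5) — not enough R0
  blocked: P1 wants (6, 1, 2), pool (4, 4, 5) — not enough R0
  blocked: P2 wants (3, 5, 3), pool (4, 4, 5) — not enough R3


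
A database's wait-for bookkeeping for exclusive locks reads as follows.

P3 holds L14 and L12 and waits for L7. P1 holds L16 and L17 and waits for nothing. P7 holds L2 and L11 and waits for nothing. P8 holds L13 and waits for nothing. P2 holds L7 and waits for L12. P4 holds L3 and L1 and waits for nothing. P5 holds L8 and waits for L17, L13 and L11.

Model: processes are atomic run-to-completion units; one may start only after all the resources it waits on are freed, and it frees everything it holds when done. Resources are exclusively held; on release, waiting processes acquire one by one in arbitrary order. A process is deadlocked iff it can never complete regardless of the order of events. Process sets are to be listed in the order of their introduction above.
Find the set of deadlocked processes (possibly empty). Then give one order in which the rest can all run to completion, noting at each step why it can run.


Deadlocked set: P3 and P2.
Key observation: the loop P3 -> P2 -> P3 blocks itself forever; no other process is dragged down with it.
A valid finishing order for the others: P1, P8, P7, P4, P5.
Walking it through:
  P1 waits on nothing -> runs at once and releases L16 and L17
  P8 waits on nothing -> runs at once and releases L13
  P7 waits on nothing -> runs at once and releases L2 and L11
  P4 waits on nothing -> runs at once and releases L3 and L1
  run P5 (all its waits — L17, L13 and L11 — are resolved); releases L8


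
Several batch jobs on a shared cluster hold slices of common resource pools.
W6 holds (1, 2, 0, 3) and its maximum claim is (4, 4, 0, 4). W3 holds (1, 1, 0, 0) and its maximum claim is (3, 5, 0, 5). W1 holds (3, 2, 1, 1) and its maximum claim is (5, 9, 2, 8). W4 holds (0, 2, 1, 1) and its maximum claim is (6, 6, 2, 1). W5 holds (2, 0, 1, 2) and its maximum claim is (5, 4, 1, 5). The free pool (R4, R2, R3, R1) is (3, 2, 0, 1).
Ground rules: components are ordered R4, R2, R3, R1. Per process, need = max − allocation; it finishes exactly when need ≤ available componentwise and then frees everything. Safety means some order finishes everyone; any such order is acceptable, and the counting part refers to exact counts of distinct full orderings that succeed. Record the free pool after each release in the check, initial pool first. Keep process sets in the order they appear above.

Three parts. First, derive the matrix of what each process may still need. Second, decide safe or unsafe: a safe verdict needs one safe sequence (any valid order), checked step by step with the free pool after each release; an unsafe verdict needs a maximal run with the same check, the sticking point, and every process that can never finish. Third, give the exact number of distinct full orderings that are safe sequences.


(1) Remaining need (order R4, R2, R3, R1):
  W6: (3, 2, 0, 1)
  W3: (2, 4, 0, 5)
  W1: (2, 7, 1, 7)
  W4: (6, 4, 1, 0)
  W5: (3, 4, 0, 3)
(2) SAFE. One safe sequence: W6, W5, W4, W3, W1.
Key observation: W6 marks the first exact bind of the order: its need (3, 2, 0, 1) fits the free (3, 2, 0, 1) with zero slack on a requested resource.
Check, step by step:
  pool = (3, 2, 0, 1)
  run W6 (needs (3, 2, 0, 1), free (3, 2, 0, 1)); after release of (1, 2, 0, 3) the pool is (4, 4, 0, 4)
  run W5 (needs (3, 4, 0, 3), free (4, 4, 0, 4)); after release of (2, 0, 1, 2) the pool is (6, 4, 1, 6)
  run W4 (needs (6, 4, 1, 0), free (6, 4, 1, 6)); after release of (0, 2, 1, 1) the pool is (6, 6, 2, 7)
  run W3 (needs (2, 4, 0, 5), free (6, 6, 2, 7)); after release of (1, 1, 0, 0) the pool is (7, 7, 2, 7)
  run W1 (needs (2, 7, 1, 7), free (7, 7, 2, 7)); after release of (3, 2, 1, 1) the pool is (10, 9, 3, 8)
(3) Exactly 2 of the possible complete orderings are safe sequences.


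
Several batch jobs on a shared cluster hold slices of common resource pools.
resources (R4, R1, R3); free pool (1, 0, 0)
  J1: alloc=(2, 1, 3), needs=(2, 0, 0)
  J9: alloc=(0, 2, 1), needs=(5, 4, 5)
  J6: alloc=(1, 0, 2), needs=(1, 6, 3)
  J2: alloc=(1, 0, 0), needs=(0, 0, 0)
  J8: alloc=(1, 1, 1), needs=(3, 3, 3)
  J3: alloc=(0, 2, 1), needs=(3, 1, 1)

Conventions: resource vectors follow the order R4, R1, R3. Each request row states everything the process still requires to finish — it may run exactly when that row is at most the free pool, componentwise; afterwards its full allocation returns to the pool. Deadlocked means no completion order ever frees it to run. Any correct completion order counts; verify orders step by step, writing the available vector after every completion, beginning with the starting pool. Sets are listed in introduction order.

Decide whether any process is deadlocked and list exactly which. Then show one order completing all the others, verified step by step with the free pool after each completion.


Nothing here is deadlocked.
Key observation: the pool covers J2 at once, and every later process fits after earlier releases.
One completion order for the rest: J2, J1, J3, J8, J9, J6. Walking it through:
  pool = (1, 0, 0)
  run J2 (needs (0, 0, 0), free (1, 0, 0)); after release of (1, 0, 0) the pool is (2, 0, 0)
  run J1 (needs (2, 0, 0), free (2, 0, 0)); after release of (2, 1, 3) the pool is (4, 1, 3)
  run J3 (needs (3, 1, 1), free (4, 1, 3)); after release of (0, 2, 1) the pool is (4, 3, 4)
  run J8 (needs (3, 3, 3), free (4, 3, 4)); after release of (1, 1, 1) the pool is (5, 4, 5)
  run J9 (needs (5, 4, 5), free (5, 4, 5)); after release of (0, 2, 1) the pool is (5, 6, 6)
  run J6 (needs (1, 6, 3), free (5, 6, 6)); after release of (1, 0, 2) the pool is (6, 6, 8)


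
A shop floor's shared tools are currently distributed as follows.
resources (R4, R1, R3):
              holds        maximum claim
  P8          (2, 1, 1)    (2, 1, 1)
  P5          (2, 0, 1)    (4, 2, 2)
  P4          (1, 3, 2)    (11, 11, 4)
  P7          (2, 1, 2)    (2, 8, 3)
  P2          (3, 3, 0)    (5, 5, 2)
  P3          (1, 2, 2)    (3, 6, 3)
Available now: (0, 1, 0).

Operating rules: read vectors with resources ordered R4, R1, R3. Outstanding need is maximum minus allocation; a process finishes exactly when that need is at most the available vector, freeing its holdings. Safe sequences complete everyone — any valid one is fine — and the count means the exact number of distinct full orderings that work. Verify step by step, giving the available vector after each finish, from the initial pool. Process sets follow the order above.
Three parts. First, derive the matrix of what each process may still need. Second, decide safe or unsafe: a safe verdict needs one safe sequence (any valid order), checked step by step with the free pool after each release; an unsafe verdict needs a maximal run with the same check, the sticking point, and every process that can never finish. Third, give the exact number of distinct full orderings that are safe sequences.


(1) Remaining need (order R4, R1, R3):
  P8: (0, 0, 0)
  P5: (2, 2, 1)
  P4: (10, 8, 2)
  P7: (0, 7, 1)
  P2: (2, 2, 2)
  P3: (2, 4, 1)
(2) SAFE — a valid safe sequence is P8, P5, P2, P3, P7, P4.
Key observation: P5 is the earliest step where a requested resource binds exactly: need (2, 2, 1), pool (2, 2, 1) at its turn.
Verifying each step:
  pool = (0, 1, 0)
  P8 needs (0, 0, 0) <= (0, 1, 0) -> finishes; pool += (2, 1, 1) = (2, 2, 1)
  P5 needs (2, 2, 1) <= (2, 2, 1) -> finishes; pool += (2, 0, 1) = (4, 2, 2)
  P2 needs (2, 2, 2) <= (4, 2, 2) -> finishes; pool += (3, 3, 0) = (7, 5, 2)
  P3 needs (2, 4, 1) <= (7, 5, 2) -> finishes; pool += (1, 2, 2) = (8, 7, 4)
  P7 needs (0, 7, 1) <= (8, 7, 4) -> finishes; pool += (2, 1, 2) = (10, 8, 6)
  P4 needs (10, 8, 2) <= (10, 8, 6) -> finishes; pool += (1, 3, 2) = (11, 11, 8)
(3) Exactly 1 of the possible complete orderings is a safe sequence.


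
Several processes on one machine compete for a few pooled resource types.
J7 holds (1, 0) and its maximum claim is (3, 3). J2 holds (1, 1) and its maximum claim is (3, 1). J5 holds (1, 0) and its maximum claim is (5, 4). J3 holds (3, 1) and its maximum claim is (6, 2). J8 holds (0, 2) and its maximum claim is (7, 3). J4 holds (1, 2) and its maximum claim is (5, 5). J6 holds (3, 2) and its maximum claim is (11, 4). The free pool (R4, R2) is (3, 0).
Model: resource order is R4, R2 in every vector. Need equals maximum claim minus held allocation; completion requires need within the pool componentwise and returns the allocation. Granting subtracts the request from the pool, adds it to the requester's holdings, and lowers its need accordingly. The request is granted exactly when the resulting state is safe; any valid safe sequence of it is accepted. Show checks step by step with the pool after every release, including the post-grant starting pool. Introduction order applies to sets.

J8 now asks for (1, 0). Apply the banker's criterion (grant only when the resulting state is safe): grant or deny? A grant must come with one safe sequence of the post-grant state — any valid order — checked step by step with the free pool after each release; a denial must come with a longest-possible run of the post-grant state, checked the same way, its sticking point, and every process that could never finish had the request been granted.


GRANT: granting preserves safety; a valid post-grant sequence is J2, J3, J8, J7, J4, J5, J6.
Key observation: after the grant the pool drops to (2, 0), which still lets J2 finish first and unwind the rest.
Step-by-step check of the post-grant state:
  pool = (2, 0)
  J2 needs (2, 0) <= (2, 0) -> finishes; pool += (1, 1) = (3, 1)
  J3 needs (3, 1) <= (3, 1) -> finishes; pool += (3, 1) = (6, 2)
  J8 needs (6, 1) <= (6, 2) -> finishes; pool += (1, 2) = (7, 4)
  J7 needs (2, 3) <= (7, 4) -> finishes; pool += (1, 0) = (8, 4)
  J4 needs (4, 3) <= (8, 4) -> finishes; pool += (1, 2) = (9, 6)
  J5 needs (4, 4) <= (9, 6) -> finishes; pool += (1, 0) = (10, 6)
  J6 needs (8, 2) <= (10, 6) -> finishes; pool += (3, 2) = (13, 8)


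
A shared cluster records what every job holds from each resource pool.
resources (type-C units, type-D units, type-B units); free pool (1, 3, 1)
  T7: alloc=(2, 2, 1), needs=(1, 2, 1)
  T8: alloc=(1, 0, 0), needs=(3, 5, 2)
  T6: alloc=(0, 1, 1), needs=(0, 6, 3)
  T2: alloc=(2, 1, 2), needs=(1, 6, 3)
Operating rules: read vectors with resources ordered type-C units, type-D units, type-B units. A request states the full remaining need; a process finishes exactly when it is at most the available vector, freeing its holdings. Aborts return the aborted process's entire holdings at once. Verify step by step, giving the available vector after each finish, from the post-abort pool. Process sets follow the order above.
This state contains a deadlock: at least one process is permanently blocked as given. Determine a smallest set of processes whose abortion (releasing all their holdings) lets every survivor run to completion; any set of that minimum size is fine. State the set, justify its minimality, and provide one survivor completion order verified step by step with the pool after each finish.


Abort T6.
Key observation: T2 could never have finished before the abort; with (0, 1, 1) returned by T6, it fits at step 3.
Why nothing smaller works: aborting no one leaves the state deadlocked as given.
One survivor order: T7, T8, T2. Step-by-step check (post-abort pool first):
  pool = (1, 4, 2)
  run T7 (needs (1, 2, 1), free (1, 4, 2)); after release of (2, 2, 1) the pool is (3, 6, 3)
  run T8 (needs (3, 5, 2), free (3, 6, 3)); after release of (1, 0, 0) the pool is (4, 6, 3)
  run T2 (needs (1, 6, 3), free (4, 6, 3)); after release of (2, 1, 2) the pool is (6, 7, 5)


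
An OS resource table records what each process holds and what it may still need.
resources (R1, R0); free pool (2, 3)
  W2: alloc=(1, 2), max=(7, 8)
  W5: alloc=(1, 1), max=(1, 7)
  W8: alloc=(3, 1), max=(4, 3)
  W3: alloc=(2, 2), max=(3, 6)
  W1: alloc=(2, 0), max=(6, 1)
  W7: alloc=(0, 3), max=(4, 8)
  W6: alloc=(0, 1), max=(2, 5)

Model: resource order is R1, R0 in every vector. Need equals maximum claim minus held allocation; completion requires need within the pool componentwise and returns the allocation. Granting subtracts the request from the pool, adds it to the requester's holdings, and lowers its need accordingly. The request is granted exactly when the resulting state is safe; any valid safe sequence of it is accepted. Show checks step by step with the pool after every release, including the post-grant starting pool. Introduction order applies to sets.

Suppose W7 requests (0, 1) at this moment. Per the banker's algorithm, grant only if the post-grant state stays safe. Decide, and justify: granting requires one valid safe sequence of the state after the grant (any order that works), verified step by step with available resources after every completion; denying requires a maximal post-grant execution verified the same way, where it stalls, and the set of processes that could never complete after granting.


DENY — the pretend-granted state is unsafe.
Key observation: R0 is the bottleneck — with W8, W1 done the pool holds (7, 3), short of every remaining need.
On the post-grant state, W8, W1 is a maximal run — nothing extends it. Verifying each step:
  pool = (2, 2)
  W8: need (1, 2) fits (2, 2); releases (3, 1), pool now (5, 3)
  W1: need (4, 1) fits (5, 3); releases (2, 0), pool now (7, 3)
  W2 still needs (6, 6) but only (7, 3) is free — short on R0
  W5 still needs (0, 6) but only (7, 3) is free — short on R0
  W3 still needs (1, 4) but only (7, 3) is free — short on R0
  W7 still needs (4, 4) but only (7, 3) is free — short on R0
  W6 still needs (2, 4) but only (7, 3) is free — short on R0
Had the request been granted, W2, W5, W3, W7 and W6 could never finish.


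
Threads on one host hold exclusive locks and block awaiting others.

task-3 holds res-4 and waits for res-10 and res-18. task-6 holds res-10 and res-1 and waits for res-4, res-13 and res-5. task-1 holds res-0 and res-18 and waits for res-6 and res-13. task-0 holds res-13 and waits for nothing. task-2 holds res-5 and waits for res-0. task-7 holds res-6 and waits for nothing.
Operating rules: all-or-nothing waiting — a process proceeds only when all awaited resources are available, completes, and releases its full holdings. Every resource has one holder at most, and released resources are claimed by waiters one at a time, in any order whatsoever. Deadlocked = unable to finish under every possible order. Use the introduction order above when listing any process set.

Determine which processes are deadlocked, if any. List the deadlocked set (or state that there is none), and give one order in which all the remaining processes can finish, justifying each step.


Deadlocked: task-3 and task-6.
Key observation: the knot is the closed ring of waits task-3 -> task-6 -> task-3; no other process is dragged down with it.
The rest can finish in the order task-0, task-7, task-1, task-2.
Walking it through:
  run task-0 (it waits on nothing); releases res-13
  run task-7 (it waits on nothing); releases res-6
  task-1: everything it awaited (res-6 and res-13) is free; runs, freeing res-0 and res-18
  task-2: everything it awaited (res-0) is free; runs, freeing res-5


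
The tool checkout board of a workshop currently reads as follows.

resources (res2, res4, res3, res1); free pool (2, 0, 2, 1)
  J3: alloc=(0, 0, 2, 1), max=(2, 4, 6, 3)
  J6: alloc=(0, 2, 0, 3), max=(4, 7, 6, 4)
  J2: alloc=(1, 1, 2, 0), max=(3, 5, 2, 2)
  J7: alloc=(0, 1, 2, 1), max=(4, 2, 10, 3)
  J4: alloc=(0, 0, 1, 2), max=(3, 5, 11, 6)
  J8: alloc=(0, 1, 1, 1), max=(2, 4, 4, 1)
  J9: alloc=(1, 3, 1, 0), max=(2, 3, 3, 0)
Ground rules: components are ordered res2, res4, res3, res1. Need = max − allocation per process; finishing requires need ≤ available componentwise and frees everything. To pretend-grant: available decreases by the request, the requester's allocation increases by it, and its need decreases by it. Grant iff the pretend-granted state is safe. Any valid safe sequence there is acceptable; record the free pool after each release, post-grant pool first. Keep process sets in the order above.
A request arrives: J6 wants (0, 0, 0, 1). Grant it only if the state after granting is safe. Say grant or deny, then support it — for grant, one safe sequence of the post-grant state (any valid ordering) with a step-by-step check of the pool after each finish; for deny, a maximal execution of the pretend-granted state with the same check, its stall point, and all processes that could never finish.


DENY. Granting would leave the state unsafe.
Key observation: after J9, J8 the pool peaks at (3, 4, 4, 1), and each blocked process is short somewhere: J3 on res1; J6 on res2, res4, res3; J2 on res1; J7 on res2, res3, res1; J4 on res4, res3, res1.
On the post-grant state, J9, J8 is a maximal run — nothing extends it. Walking it through:
  pool = (2, 0, 2, 0)
  J9: need (1, 0, 2, 0) fits (2, 0, 2, 0); releases (1, 3, 1, 0), pool now (3, 3, 3, 0)
  J8: need (2, 3, 3, 0) fits (3, 3, 3, 0); releases (0, 1, 1, 1), pool now (3, 4, 4, 1)
  J3 cannot run: need (2, 4, 4, 2) vs free (3, 4, 4, 1) (insufficient res1)
  J6 cannot run: need (4, 5, 6, 0) vs free (3, 4, 4, 1) (insufficient res2, res4 and res3)
  J2 cannot run: need (2, 4, 0, 2) vs free (3, 4, 4, 1) (insufficient res1)
  J7 cannot run: need (4, 1, 8, 2) vs free (3, 4, 4, 1) (insufficient res2, res3 and res1)
  J4 cannot run: need (3, 5, 10, 4) vs free (3, 4, 4, 1) (insufficient res4, res3 and res1)
Processes that could never finish after the grant: J3, J6, J2, J7 and J4.


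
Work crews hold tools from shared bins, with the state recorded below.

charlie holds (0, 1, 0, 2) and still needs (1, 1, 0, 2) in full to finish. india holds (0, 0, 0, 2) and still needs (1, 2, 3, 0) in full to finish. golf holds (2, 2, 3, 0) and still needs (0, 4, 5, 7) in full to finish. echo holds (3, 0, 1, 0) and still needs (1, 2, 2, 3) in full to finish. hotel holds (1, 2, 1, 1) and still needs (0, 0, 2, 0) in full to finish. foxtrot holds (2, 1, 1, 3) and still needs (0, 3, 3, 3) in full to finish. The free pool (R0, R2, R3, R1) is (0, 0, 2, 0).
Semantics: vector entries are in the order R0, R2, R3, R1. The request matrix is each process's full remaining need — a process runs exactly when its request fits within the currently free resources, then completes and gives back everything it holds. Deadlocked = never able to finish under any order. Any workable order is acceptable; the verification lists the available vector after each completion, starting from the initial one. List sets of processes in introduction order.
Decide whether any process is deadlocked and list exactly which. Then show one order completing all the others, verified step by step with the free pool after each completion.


Nothing here is deadlocked.
Key observation: the pool covers hotel at once, and every later process fits after earlier releases.
One completion order for the rest: hotel, india, charlie, echo, foxtrot, golf. Step-by-step check:
  pool = (0, 0, 2, 0)
  run hotel (needs (0, 0, 2, 0), free (0, 0, 2, 0)); after release of (1, 2, 1, 1) the pool is (1, 2, 3, 1)
  run india (needs (1, 2, 3, 0), free (1, 2, 3, 1)); after release of (0, 0, 0, 2) the pool is (1, 2, 3, 3)
  run charlie (needs (1, 1, 0, 2), free (1, 2, 3, 3)); after release of (0, 1, 0, 2) the pool is (1, 3, 3, 5)
  run echo (needs (1, 2, 2, 3), free (1, 3, 3, 5)); after release of (3, 0, 1, 0) the pool is (4, 3, 4, 5)
  run foxtrot (needs (0, 3, 3, 3), free (4, 3, 4, 5)); after release of (2, 1, 1, 3) the pool is (6, 4, 5, 8)
  run golf (needs (0, 4, 5, 7), free (6, 4, 5, 8)); after release of (2, 2, 3, 0) the pool is (8, 6, 8, 8)


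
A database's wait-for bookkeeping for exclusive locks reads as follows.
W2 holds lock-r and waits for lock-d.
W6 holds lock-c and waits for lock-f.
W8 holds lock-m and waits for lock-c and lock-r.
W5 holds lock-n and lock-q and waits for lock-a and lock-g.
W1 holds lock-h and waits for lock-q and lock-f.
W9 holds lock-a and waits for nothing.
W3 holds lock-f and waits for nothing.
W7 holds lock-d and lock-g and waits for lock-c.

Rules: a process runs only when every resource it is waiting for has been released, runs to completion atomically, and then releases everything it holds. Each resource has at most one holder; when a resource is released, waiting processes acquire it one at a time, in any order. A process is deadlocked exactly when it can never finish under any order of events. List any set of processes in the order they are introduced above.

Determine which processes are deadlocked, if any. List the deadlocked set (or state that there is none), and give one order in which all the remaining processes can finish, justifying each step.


The deadlocked set is empty.
Key observation: although several processes wait, no cycle exists — each chain bottoms out at a free runner.
A valid finishing order for the others: W3, W6, W7, W9, W5, W2, W1, W8.
Step-by-step check:
  W3: no waits; runs immediately, freeing lock-f
  W6: everything it awaited (lock-f) is free; runs, freeing lock-c
  W7: everything it awaited (lock-c) is free; runs, freeing lock-d and lock-g
  W9: no waits; runs immediately, freeing lock-a
  W5: everything it awaited (lock-a and lock-g) is free; runs, freeing lock-n and lock-q
  W2: everything it awaited (lock-d) is free; runs, freeing lock-r
  W1: everything it awaited (lock-q and lock-f) is free; runs, freeing lock-h
  W8: everything it awaited (lock-c and lock-r) is free; runs, freeing lock-m


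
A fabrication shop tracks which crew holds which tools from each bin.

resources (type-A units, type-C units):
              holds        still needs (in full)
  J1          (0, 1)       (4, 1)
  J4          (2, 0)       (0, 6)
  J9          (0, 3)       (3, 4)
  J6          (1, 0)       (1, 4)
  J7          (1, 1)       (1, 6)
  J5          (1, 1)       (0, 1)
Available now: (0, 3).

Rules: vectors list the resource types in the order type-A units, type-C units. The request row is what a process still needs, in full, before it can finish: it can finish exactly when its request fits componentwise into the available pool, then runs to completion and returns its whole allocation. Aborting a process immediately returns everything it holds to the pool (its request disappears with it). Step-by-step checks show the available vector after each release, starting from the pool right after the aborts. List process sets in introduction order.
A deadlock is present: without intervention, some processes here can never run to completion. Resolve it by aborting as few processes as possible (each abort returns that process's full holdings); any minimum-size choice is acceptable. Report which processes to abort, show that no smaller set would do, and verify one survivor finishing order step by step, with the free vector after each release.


Minimum abort set: J9.
Key observation: J4 was stuck for good until J9 gave back (0, 3); in the order shown it finishes at step 2.
No smaller set exists: with zero aborts the deadlock remains.
One survivor order: J5, J4, J7, J6, J1. Walking it through (post-abort pool first):
  pool = (0, 6)
  J5: need (0, 1) fits (0, 6); releases (1, 1), pool now (1, 7)
  J4: need (0, 6) fits (1, 7); releases (2, 0), pool now (3, 7)
  J7: need (1, 6) fits (3, 7); releases (1, 1), pool now (4, 8)
  J6: need (1, 4) fits (4, 8); releases (1, 0), pool now (5, 8)
  J1: need (4, 1) fits (5, 8); releases (0, 1), pool now (5, 9)


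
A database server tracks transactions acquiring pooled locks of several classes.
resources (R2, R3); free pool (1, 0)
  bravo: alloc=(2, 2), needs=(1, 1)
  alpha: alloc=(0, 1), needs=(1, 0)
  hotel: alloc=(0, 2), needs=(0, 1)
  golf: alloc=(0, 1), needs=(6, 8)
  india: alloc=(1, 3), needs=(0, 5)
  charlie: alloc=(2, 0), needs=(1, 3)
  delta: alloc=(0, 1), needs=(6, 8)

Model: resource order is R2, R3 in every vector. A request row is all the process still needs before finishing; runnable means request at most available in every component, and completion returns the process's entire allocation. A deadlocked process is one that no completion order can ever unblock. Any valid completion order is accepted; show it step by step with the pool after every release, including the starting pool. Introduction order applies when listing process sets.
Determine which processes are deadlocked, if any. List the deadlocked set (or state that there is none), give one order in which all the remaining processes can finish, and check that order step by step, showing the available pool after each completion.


The deadlocked set is empty.
Key observation: the pool covers alpha at once, and every later process fits after earlier releases.
A valid finishing order for the others: alpha, bravo, hotel, charlie, india, delta, golf. Verifying each step:
  pool = (1, 0)
  alpha: need (1, 0) fits (1, 0); releases (0, 1), pool now (1, 1)
  bravo: need (1, 1) fits (1, 1); releases (2, 2), pool now (3, 3)
  hotel: need (0, 1) fits (3, 3); releases (0, 2), pool now (3, 5)
  charlie: need (1, 3) fits (3, 5); releases (2, 0), pool now (5, 5)
  india: need (0, 5) fits (5, 5); releases (1, 3), pool now (6, 8)
  delta: need (6, 8) fits (6, 8); releases (0, 1), pool now (6, 9)
  golf: need (6, 8) fits (6, 9); releases (0, 1), pool now (6, 10)


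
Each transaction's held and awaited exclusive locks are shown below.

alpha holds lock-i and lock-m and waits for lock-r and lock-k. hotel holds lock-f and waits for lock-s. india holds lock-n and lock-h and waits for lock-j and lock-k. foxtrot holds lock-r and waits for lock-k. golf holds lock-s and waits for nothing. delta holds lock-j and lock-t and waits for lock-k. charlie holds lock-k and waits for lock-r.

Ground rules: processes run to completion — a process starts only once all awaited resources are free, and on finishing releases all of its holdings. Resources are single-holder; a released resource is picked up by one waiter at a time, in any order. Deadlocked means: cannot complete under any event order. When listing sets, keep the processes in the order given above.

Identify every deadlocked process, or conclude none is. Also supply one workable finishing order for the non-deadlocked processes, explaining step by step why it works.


Deadlocked set: alpha, india, foxtrot, delta and charlie.
Key observation: along foxtrot -> charlie -> foxtrot, each member waits on what the next one holds — a deadlock; alpha, india and delta wait into the deadlock from upstream.
The rest can finish in the order golf, hotel.
Check, step by step:
  run golf (it waits on nothing); releases lock-s
  hotel waits on lock-s — all released -> runs and releases lock-f


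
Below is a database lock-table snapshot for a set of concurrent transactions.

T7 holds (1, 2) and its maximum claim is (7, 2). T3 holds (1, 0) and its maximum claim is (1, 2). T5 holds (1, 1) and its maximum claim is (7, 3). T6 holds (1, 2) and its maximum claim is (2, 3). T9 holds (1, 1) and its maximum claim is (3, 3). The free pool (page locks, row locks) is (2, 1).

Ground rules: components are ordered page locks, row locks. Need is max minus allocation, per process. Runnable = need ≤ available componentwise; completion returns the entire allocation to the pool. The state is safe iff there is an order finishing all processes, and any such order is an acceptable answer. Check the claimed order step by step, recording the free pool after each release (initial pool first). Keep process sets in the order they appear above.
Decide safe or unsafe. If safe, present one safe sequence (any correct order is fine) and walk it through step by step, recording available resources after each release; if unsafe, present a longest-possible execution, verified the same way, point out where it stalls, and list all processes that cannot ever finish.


The state is UNSAFE.
Key observation: no order helps: past T6, T9, T3, the free pool tops out at (5, 4), below what each blocked process needs in page locks.
A maximal execution: T6, T9, T3 — then nothing else fits. Walking it through:
  pool = (2, 1)
  T6 needs (1, 1) <= (2, 1) -> finishes; pool += (1, 2) = (3, 3)
  T9 needs (2, 2) <= (3, 3) -> finishes; pool += (1, 1) = (4, 4)
  T3 needs (0, 2) <= (4, 4) -> finishes; pool += (1, 0) = (5, 4)
  T7 still needs (6, 0) but only (5, 4) is free — short on page locks
  T5 still needs (6, 2) but only (5, 4) is free — short on page locks
Permanently blocked: T7 and T5.


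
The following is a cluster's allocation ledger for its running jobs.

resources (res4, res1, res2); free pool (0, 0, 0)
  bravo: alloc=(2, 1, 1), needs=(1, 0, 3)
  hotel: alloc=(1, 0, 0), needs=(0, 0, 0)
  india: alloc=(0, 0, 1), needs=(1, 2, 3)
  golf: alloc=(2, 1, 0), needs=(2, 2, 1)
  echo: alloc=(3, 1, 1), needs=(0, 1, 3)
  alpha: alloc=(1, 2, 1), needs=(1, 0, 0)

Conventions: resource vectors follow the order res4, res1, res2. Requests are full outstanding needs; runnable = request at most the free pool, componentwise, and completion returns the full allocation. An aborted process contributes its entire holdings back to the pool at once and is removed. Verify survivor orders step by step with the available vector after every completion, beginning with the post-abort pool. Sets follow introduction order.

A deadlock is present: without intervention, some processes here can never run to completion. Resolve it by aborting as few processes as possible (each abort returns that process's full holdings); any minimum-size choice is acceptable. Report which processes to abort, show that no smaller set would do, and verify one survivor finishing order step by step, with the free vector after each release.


Minimum abort set: india and echo.
Key observation: bravo had no path to completion before; after the abort of india and echo ((3, 1, 2) returned), step 4 is where it fits.
Why nothing smaller works — every single abort fails: bravo alone leaves india blocked (short on res2); hotel alone leaves bravo blocked (short on res2); india alone leaves bravo blocked (short on res2); golf alone leaves bravo blocked (short on res2); echo alone leaves bravo blocked (short on res2); alpha alone leaves bravo blocked (short on res2).
One survivor order: hotel, alpha, golf, bravo. Walking it through (post-abort pool first):
  pool = (3, 1, 2)
  hotel needs (0, 0, 0) <= (3, 1, 2) -> finishes; pool += (1, 0, 0) = (4, 1, 2)
  alpha needs (1, 0, 0) <= (4, 1, 2) -> finishes; pool += (1, 2, 1) = (5, 3, 3)
  golf needs (2, 2, 1) <= (5, 3, 3) -> finishes; pool += (2, 1, 0) = (7, 4, 3)
  bravo needs (1, 0, 3) <= (7, 4, 3) -> finishes; pool += (2, 1, 1) = (9, 5, 4)


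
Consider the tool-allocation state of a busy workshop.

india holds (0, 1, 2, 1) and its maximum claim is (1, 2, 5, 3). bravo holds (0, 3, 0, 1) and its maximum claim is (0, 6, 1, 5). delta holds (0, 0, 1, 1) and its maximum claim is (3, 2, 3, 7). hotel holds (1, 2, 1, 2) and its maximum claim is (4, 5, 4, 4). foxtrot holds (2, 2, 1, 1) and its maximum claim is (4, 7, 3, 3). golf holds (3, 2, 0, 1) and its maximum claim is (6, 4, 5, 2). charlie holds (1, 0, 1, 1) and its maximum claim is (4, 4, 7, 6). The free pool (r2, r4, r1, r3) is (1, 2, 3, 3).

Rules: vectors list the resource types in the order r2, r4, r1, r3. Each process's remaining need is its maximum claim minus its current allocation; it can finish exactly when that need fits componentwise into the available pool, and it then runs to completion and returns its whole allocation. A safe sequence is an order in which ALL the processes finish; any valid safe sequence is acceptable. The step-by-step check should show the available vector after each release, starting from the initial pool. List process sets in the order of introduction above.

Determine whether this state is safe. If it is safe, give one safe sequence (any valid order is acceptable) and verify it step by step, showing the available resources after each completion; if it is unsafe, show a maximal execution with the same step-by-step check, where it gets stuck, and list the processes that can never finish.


The state is UNSAFE.
Key observation: r2 is the bottleneck — with india, bravo done the pool holds (1, 6, 5, 5), short of every remaining need.
A maximal execution: india, bravo — then nothing else fits. Step-by-step check:
  pool = (1, 2, 3, 3)
  india needs (1, 1, 3, 2) <= (1, 2, 3, 3) -> finishes; pool += (0, 1, 2, 1) = (1, 3, 5, 4)
  bravo needs (0, 3, 1, 4) <= (1, 3, 5, 4) -> finishes; pool += (0, 3, 0, 1) = (1, 6, 5, 5)
  delta still needs (3, 2, 2, 6) but only (1, 6, 5, 5) is free — short on r2 and r3
  hotel still needs (3, 3, 3, 2) but only (1, 6, 5, 5) is free — short on r2
  foxtrot still needs (2, 5, 2, 2) but only (1, 6, 5, 5) is free — short on r2
  golf still needs (3, 2, 5, 1) but only (1, 6, 5, 5) is free — short on r2
  charlie still needs (3, 4, 6, 5) but only (1, 6, 5, 5) is free — short on r2 and r1
Permanently blocked: delta, hotel, foxtrot, golf and charlie.


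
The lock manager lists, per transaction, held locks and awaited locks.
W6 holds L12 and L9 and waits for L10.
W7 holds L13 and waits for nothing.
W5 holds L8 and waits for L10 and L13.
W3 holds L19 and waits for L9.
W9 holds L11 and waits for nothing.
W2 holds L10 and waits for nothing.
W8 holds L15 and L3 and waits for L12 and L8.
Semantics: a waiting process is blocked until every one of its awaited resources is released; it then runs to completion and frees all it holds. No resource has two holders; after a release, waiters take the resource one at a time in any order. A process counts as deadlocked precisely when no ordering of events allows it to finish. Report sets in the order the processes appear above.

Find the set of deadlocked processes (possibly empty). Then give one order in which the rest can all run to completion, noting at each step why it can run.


The deadlocked set is empty.
Key observation: all waits point, directly or indirectly, at processes that can finish, so nothing is permanently blocked.
The rest can finish in the order W7, W2, W6, W9, W3, W5, W8.
Walking it through:
  W7 waits on nothing -> runs at once and releases L13
  W2 waits on nothing -> runs at once and releases L10
  W6 waits on L10 — all released -> runs and releases L12 and L9
  W9 waits on nothing -> runs at once and releases L11
  W3 waits on L9 — all released -> runs and releases L19
  W5 waits on L10 and L13 — all released -> runs and releases L8
  W8 waits on L12 and L8 — all released -> runs and releases L15 and L3


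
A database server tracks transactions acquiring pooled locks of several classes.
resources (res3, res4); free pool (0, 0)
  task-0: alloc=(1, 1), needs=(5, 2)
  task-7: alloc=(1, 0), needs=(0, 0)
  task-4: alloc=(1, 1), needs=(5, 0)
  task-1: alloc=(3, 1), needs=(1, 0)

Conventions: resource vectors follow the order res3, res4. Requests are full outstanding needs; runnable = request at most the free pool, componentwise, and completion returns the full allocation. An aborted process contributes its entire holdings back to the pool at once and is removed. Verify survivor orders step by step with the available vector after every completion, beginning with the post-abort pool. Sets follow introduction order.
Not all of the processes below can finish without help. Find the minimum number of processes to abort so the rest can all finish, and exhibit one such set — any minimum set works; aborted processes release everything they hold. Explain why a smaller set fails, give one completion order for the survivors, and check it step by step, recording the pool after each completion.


The answer: abort task-0.
Key observation: no ordering could ever have run task-4 before the abort of task-0; with (1, 1) back in the pool it fits at step 3.
No smaller set exists: with zero aborts the deadlock remains.
One survivor order: task-1, task-7, task-4. Check, step by step (post-abort pool first):
  pool = (1, 1)
  task-1: need (1, 0) fits (1, 1); releases (3, 1), pool now (4, 2)
  task-7: need (0, 0) fits (4, 2); releases (1, 0), pool now (5, 2)
  task-4: need (5, 0) fits (5, 2); releases (1, 1), pool now (6, 3)
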